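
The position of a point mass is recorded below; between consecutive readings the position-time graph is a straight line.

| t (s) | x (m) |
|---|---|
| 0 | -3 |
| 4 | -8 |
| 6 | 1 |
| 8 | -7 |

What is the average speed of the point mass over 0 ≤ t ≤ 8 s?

2.75 m/s

Average speed = (total path length)/(elapsed time); on a piecewise-linear x-t graph the path length is Σ|Δx|.
0–4 s: |Δx| = |-8 − -3| = 5 m
4–6 s: |Δx| = |1 − -8| = 9 m
6–8 s: |Δx| = |-7 − 1| = 8 m
Total path = 22 m; average speed = 22/8 = 2.75 m/s.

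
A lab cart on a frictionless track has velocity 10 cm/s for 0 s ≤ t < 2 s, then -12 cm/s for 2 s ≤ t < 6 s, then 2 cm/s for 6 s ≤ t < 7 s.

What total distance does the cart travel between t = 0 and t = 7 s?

70 cm

Total distance travelled is ∫|v| dt — sum the magnitudes of each area piece.
0–2 s: |10| × 2 = 20 cm
2–6 s: |-12| × 4 = 48 cm
6–7 s: |2| × 1 = 2 cm
Total distance = 70 cm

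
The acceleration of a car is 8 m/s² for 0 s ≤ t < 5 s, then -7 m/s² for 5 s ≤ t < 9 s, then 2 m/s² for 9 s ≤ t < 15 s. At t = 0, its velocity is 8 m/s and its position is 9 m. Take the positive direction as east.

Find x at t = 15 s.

441 m

On each constant-a segment, Δv = aΔt and Δx = v₀Δt + ½aΔt²; chain segment to segment.
0–5 s: v starts 8 m/s; Δx = 8·5 + ½·8·5² = 140 m; v ends 48 m/s.
5–9 s: v starts 48 m/s; Δx = 48·4 + ½·-7·4² = 136 m; v ends 20 m/s.
9–15 s: v starts 20 m/s; Δx = 20·6 + ½·2·6² = 156 m; v ends 32 m/s.
x(15) = 9 + Σ Δx = 441 m.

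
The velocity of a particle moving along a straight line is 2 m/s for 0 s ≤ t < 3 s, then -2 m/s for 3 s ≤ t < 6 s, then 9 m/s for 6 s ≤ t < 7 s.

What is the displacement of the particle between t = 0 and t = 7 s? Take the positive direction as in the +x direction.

Displacement is the signed area under the v-t curve.
0–3 s: 2 × 3 = 6 m
3–6 s: -2 × 3 = -6 m
6–7 s: 9 × 1 = 9 m
Net displacement = 9 m

9 m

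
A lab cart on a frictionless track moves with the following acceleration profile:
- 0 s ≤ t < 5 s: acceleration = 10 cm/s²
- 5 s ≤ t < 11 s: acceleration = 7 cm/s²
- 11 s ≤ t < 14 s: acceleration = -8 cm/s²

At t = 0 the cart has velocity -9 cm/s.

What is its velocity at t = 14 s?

59 cm/s

Δv equals the area under the a-t graph; then v = v₀ + Δv.
0–5 s: 10 × 5 = 50 cm/s
5–11 s: 7 × 6 = 42 cm/s
11–14 s: -8 × 3 = -24 cm/s
Δv = 68 cm/s, so v(14) = -9 + (68) = 59 cm/s.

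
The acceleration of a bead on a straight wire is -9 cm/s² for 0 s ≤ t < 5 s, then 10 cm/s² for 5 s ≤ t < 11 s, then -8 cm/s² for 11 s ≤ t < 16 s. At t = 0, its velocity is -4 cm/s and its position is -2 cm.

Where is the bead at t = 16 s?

On each constant-a segment, Δv = aΔt and Δx = v₀Δt + ½aΔt²; chain segment to segment.
0–5 s: v starts -4 cm/s; Δx = -4·5 + ½·-9·5² = -132.5 cm; v ends -49 cm/s.
5–11 s: v starts -49 cm/s; Δx = -49·6 + ½·10·6² = -114 cm; v ends 11 cm/s.
11–16 s: v starts 11 cm/s; Δx = 11·5 + ½·-8·5² = -45 cm; v ends -29 cm/s.
x(16) = -2 + Σ Δx = -293.5 cm.

-293.5 cm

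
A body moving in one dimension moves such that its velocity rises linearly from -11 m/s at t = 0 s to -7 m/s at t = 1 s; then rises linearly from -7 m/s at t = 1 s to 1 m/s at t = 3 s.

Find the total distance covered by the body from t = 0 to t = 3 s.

Total distance travelled is ∫|v| dt — sum the magnitudes of each area piece.
0–1 s: |½(-11 + -7)(1)| = 9 m
1–3 s: v = 0 at t = 2.75 s; triangle areas 6.125 + 0.125 = 6.25 m
Total distance = 15.25 m

15.25 m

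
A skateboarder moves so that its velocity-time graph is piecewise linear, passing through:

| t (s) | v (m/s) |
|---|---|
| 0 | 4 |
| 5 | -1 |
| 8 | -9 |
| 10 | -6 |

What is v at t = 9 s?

On 8–10 s the graph is linear from -9 to -6 m/s: v(9) = -9 + (-6 − -9)·(9 − 8)/(10 − 8) = -7.5 m/s.

-7.5 m/s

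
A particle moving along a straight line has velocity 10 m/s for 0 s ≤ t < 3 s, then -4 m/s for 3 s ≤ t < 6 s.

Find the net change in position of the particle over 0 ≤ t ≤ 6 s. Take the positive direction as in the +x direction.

18 m

Displacement is the signed area under the v-t curve.
0–3 s: 10 × 3 = 30 m
3–6 s: -4 × 3 = -12 m
Net displacement = 18 m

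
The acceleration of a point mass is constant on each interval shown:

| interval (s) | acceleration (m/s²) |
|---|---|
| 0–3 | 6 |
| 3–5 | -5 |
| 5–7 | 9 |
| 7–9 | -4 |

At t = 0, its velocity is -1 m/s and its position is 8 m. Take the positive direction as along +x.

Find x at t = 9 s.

130 m

On each constant-a segment, Δv = aΔt and Δx = v₀Δt + ½aΔt²; chain segment to segment.
0–3 s: v starts -1 m/s; Δx = -1·3 + ½·6·3² = 24 m; v ends 17 m/s.
3–5 s: v starts 17 m/s; Δx = 17·2 + ½·-5·2² = 24 m; v ends 7 m/s.
5–7 s: v starts 7 m/s; Δx = 7·2 + ½·9·2² = 32 m; v ends 25 m/s.
7–9 s: v starts 25 m/s; Δx = 25·2 + ½·-4·2² = 42 m; v ends 17 m/s.
x(9) = 8 + Σ Δx = 130 m.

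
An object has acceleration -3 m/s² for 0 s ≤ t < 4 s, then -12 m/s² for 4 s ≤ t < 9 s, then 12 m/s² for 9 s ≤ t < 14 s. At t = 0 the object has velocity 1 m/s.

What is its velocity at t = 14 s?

-11 m/s

Δv equals the area under the a-t graph; then v = v₀ + Δv.
0–4 s: -3 × 4 = -12 m/s
4–9 s: -12 × 5 = -60 m/s
9–14 s: 12 × 5 = 60 m/s
Δv = -12 m/s, so v(14) = 1 + (-12) = -11 m/s.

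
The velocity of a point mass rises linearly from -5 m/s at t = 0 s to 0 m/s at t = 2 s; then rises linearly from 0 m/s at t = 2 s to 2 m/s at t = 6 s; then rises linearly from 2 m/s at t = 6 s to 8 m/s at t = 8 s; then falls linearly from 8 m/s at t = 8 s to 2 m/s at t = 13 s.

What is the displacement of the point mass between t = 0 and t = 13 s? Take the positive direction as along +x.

34 m

Net displacement equals the area under the velocity-time graph (areas below the axis count negative).
0–2 s: ½(-5 + 0)(2) = -5 m
2–6 s: ½(0 + 2)(4) = 4 m
6–8 s: ½(2 + 8)(2) = 10 m
8–13 s: ½(8 + 2)(5) = 25 m
Net displacement = 34 m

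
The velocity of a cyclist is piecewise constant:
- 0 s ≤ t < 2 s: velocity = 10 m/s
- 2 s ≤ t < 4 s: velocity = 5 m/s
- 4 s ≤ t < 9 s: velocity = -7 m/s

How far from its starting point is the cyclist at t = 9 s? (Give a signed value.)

Displacement is the signed area under the v-t curve.
0–2 s: 10 × 2 = 20 m
2–4 s: 5 × 2 = 10 m
4–9 s: -7 × 5 = -35 m
Net displacement = -5 m

-5 m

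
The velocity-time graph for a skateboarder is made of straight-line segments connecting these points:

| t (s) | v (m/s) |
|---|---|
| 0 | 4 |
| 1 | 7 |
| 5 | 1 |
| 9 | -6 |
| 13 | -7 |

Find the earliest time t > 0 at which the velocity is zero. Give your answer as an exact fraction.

t = 39/7 s

v changes sign on 5–9 s (from 1 to -6); the graph is linear there, so v = 0 at t = 5 + (-1)·(9 − 5)/(-6 − 1) = 39/7 s.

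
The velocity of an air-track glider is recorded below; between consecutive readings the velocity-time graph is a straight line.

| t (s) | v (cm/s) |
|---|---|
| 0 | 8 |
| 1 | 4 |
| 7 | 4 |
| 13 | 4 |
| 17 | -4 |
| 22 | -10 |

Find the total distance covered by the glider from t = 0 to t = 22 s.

97 cm

Distance (not displacement) is the total path length: add the absolute areas under v-t.
0–1 s: |½(8 + 4)(1)| = 6 cm
1–7 s: |4| × 6 = 24 cm
7–13 s: |4| × 6 = 24 cm
13–17 s: v = 0 at t = 15 s; triangle areas 4 + 4 = 8 cm
17–22 s: |½(-4 + -10)(5)| = 35 cm
Total distance = 97 cm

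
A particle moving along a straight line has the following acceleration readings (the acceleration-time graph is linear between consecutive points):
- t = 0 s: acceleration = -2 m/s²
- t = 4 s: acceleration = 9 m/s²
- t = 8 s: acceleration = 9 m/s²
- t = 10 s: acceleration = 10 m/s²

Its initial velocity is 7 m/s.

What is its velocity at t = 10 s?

Δv equals the area under the a-t graph; then v = v₀ + Δv.
0–4 s: ½(-2 + 9)(4) = 14 m/s
4–8 s: 9 × 4 = 36 m/s
8–10 s: ½(9 + 10)(2) = 19 m/s
Δv = 69 m/s, so v(10) = 7 + (69) = 76 m/s.

76 m/s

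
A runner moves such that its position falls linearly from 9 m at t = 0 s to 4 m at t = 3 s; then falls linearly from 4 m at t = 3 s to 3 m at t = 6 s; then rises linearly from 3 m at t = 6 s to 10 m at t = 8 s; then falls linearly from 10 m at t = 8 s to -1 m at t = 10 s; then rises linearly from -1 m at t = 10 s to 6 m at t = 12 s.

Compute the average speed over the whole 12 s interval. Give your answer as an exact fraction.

31/12 m/s

Average speed = (total path length)/(elapsed time); on a piecewise-linear x-t graph the path length is Σ|Δx|.
0–3 s: |Δx| = |4 − 9| = 5 m
3–6 s: |Δx| = |3 − 4| = 1 m
6–8 s: |Δx| = |10 − 3| = 7 m
8–10 s: |Δx| = |-1 − 10| = 11 m
10–12 s: |Δx| = |6 − -1| = 7 m
Total path = 31 m; average speed = 31/12 = 31/12 m/s.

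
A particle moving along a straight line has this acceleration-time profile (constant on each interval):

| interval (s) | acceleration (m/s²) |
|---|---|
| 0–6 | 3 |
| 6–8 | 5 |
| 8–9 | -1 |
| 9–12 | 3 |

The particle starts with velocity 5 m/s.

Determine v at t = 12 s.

Δv equals the area under the a-t graph; then v = v₀ + Δv.
0–6 s: 3 × 6 = 18 m/s
6–8 s: 5 × 2 = 10 m/s
8–9 s: -1 × 1 = -1 m/s
9–12 s: 3 × 3 = 9 m/s
Δv = 36 m/s, so v(12) = 5 + (36) = 41 m/s.

41 m/s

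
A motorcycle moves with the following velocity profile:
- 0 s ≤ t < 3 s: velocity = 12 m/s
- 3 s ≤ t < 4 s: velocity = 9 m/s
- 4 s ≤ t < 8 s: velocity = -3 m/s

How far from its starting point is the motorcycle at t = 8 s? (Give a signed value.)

33 m

Displacement is the signed area under the v-t curve.
0–3 s: 12 × 3 = 36 m
3–4 s: 9 × 1 = 9 m
4–8 s: -3 × 4 = -12 m
Net displacement = 33 m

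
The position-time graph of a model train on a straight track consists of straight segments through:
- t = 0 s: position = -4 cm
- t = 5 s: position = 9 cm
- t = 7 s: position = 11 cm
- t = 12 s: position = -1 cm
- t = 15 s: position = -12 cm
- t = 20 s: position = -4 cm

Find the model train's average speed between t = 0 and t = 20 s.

Average speed = (total path length)/(elapsed time); on a piecewise-linear x-t graph the path length is Σ|Δx|.
0–5 s: |Δx| = |9 − -4| = 13 cm
5–7 s: |Δx| = |11 − 9| = 2 cm
7–12 s: |Δx| = |-1 − 11| = 12 cm
12–15 s: |Δx| = |-12 − -1| = 11 cm
15–20 s: |Δx| = |-4 − -12| = 8 cm
Total path = 46 cm; average speed = 46/20 = 2.3 cm/s.

2.3 cm/s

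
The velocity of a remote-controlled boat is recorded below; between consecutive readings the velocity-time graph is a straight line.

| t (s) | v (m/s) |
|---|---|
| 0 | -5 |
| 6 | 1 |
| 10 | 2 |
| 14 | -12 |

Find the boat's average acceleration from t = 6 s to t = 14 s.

Average acceleration = Δv/Δt = (-12 − 1)/(14 − 6) = -1.625 m/s².

-1.625 m/s²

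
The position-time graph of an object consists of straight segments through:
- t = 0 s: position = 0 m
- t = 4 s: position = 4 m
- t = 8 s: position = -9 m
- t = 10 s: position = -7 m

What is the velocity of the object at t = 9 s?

1 m/s

Velocity is the slope of the x-t graph on 8–10 s: (-7 − -9)/(10 − 8) = 1 m/s.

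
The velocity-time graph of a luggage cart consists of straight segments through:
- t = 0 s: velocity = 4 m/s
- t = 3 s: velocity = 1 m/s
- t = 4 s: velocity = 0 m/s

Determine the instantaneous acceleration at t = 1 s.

-1 m/s²

Acceleration is the slope of the v-t graph on 0–3 s: (1 − 4)/(3 − 0) = -1 m/s².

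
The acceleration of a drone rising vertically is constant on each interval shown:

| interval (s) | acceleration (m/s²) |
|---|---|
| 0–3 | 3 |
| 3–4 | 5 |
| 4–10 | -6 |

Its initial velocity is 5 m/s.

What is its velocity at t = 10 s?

Δv equals the area under the a-t graph; then v = v₀ + Δv.
0–3 s: 3 × 3 = 9 m/s
3–4 s: 5 × 1 = 5 m/s
4–10 s: -6 × 6 = -36 m/s
Δv = -22 m/s, so v(10) = 5 + (-22) = -17 m/s.

-17 m/s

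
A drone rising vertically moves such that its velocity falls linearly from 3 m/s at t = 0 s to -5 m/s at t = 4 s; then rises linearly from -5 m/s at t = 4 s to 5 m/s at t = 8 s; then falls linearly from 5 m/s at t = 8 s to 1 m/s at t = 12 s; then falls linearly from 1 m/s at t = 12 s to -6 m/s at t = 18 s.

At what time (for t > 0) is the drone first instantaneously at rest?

v changes sign on 0–4 s (from 3 to -5); the graph is linear there, so v = 0 at t = 0 + (-3)·(4 − 0)/(-5 − 3) = 1.5 s.

t = 1.5 s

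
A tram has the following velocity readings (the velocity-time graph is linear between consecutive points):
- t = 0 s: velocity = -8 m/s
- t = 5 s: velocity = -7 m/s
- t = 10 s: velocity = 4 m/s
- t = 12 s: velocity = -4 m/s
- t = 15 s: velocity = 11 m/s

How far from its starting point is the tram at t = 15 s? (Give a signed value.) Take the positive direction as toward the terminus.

-34.5 m

Displacement is the signed area under the v-t curve.
0–5 s: ½(-8 + -7)(5) = -37.5 m
5–10 s: ½(-7 + 4)(5) = -7.5 m
10–12 s: ½(4 + -4)(2) = 0 m
12–15 s: ½(-4 + 11)(3) = 10.5 m
Net displacement = -34.5 m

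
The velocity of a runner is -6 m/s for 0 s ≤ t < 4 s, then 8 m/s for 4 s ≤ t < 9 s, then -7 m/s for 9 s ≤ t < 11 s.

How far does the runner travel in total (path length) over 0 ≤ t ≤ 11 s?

Distance (not displacement) is the total path length: add the absolute areas under v-t.
0–4 s: |-6| × 4 = 24 m
4–9 s: |8| × 5 = 40 m
9–11 s: |-7| × 2 = 14 m
Total distance = 78 m

78 m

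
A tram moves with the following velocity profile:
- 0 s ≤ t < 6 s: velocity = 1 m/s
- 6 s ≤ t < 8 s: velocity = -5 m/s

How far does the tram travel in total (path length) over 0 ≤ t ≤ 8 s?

Distance (not displacement) is the total path length: add the absolute areas under v-t.
0–6 s: |1| × 6 = 6 m
6–8 s: |-5| × 2 = 10 m
Total distance = 16 m

16 m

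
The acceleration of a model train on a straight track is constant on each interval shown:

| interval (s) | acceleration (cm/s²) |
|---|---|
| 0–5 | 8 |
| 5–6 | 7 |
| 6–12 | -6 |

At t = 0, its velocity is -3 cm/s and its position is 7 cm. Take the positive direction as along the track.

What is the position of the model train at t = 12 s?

On each constant-a segment, Δv = aΔt and Δx = v₀Δt + ½aΔt²; chain segment to segment.
0–5 s: v starts -3 cm/s; Δx = -3·5 + ½·8·5² = 85 cm; v ends 37 cm/s.
5–6 s: v starts 37 cm/s; Δx = 37·1 + ½·7·1² = 40.5 cm; v ends 44 cm/s.
6–12 s: v starts 44 cm/s; Δx = 44·6 + ½·-6·6² = 156 cm; v ends 8 cm/s.
x(12) = 7 + Σ Δx = 288.5 cm.

288.5 cm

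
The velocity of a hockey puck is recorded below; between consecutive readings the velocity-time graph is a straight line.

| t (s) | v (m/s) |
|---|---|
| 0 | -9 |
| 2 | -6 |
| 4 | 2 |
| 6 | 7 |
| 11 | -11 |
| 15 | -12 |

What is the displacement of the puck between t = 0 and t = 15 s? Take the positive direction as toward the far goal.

-66 m

Displacement is the signed area under the v-t curve.
0–2 s: ½(-9 + -6)(2) = -15 m
2–4 s: ½(-6 + 2)(2) = -4 m
4–6 s: ½(2 + 7)(2) = 9 m
6–11 s: ½(7 + -11)(5) = -10 m
11–15 s: ½(-11 + -12)(4) = -46 m
Net displacement = -66 m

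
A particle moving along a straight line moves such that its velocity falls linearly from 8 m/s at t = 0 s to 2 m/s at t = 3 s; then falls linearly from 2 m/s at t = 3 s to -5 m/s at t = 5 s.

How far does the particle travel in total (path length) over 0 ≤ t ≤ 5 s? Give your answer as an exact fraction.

Distance (not displacement) is the total path length: add the absolute areas under v-t.
0–3 s: |½(8 + 2)(3)| = 15 m
3–5 s: v = 0 at t = 25/7 s; triangle areas 4/7 + 25/7 = 29/7 m
Total distance = 134/7 m

134/7 m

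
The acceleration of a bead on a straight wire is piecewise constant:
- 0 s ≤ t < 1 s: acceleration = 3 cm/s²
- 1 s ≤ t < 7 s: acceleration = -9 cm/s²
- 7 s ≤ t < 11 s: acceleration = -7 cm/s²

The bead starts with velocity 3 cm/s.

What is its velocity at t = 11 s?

Δv equals the area under the a-t graph; then v = v₀ + Δv.
0–1 s: 3 × 1 = 3 cm/s
1–7 s: -9 × 6 = -54 cm/s
7–11 s: -7 × 4 = -28 cm/s
Δv = -79 cm/s, so v(11) = 3 + (-79) = -76 cm/s.

-76 cm/s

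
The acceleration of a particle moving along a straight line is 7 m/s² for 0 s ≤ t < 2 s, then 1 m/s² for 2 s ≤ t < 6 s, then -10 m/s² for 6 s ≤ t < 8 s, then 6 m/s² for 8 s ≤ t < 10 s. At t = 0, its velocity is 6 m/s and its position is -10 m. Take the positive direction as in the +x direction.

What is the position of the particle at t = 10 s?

On each constant-a segment, Δv = aΔt and Δx = v₀Δt + ½aΔt²; chain segment to segment.
0–2 s: v starts 6 m/s; Δx = 6·2 + ½·7·2² = 26 m; v ends 20 m/s.
2–6 s: v starts 20 m/s; Δx = 20·4 + ½·1·4² = 88 m; v ends 24 m/s.
6–8 s: v starts 24 m/s; Δx = 24·2 + ½·-10·2² = 28 m; v ends 4 m/s.
8–10 s: v starts 4 m/s; Δx = 4·2 + ½·6·2² = 20 m; v ends 16 m/s.
x(10) = -10 + Σ Δx = 152 m.

152 m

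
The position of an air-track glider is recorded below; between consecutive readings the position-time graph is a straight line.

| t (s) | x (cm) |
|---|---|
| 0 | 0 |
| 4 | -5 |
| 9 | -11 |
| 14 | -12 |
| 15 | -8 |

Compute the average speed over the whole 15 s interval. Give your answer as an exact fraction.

16/15 cm/s

Average speed = (total path length)/(elapsed time); on a piecewise-linear x-t graph the path length is Σ|Δx|.
0–4 s: |Δx| = |-5 − 0| = 5 cm
4–9 s: |Δx| = |-11 − -5| = 6 cm
9–14 s: |Δx| = |-12 − -11| = 1 cm
14–15 s: |Δx| = |-8 − -12| = 4 cm
Total path = 16 cm; average speed = 16/15 = 16/15 cm/s.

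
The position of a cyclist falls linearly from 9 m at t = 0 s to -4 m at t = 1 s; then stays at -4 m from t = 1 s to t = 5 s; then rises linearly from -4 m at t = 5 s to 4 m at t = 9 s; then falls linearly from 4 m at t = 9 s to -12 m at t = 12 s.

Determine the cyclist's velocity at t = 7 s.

Velocity is the slope of the x-t graph on 5–9 s: (4 − -4)/(9 − 5) = 2 m/s.

2 m/s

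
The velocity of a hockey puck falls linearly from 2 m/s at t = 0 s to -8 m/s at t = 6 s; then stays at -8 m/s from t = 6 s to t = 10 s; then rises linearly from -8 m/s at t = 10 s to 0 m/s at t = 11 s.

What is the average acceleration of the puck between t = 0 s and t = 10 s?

Average acceleration = Δv/Δt = (-8 − 2)/(10 − 0) = -1 m/s².

-1 m/s²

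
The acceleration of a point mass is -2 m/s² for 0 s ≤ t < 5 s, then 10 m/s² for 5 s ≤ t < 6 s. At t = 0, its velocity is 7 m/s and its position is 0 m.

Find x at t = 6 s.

On each constant-a segment, Δv = aΔt and Δx = v₀Δt + ½aΔt²; chain segment to segment.
0–5 s: v starts 7 m/s; Δx = 7·5 + ½·-2·5² = 10 m; v ends -3 m/s.
5–6 s: v starts -3 m/s; Δx = -3·1 + ½·10·1² = 2 m; v ends 7 m/s.
x(6) = 0 + Σ Δx = 12 m.

12 m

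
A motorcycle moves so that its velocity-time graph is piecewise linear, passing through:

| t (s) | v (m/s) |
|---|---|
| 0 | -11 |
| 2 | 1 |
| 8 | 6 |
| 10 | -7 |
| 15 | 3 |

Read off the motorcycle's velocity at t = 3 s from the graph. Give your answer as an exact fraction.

On 2–8 s the graph is linear from 1 to 6 m/s: v(3) = 1 + (6 − 1)·(3 − 2)/(8 − 2) = 11/6 m/s.

11/6 m/s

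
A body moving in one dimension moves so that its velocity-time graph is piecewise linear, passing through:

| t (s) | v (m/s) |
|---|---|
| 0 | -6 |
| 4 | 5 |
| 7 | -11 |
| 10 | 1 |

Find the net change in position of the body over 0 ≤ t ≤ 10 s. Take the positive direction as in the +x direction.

Displacement is the signed area under the v-t curve.
0–4 s: ½(-6 + 5)(4) = -2 m
4–7 s: ½(5 + -11)(3) = -9 m
7–10 s: ½(-11 + 1)(3) = -15 m
Net displacement = -26 m

-26 m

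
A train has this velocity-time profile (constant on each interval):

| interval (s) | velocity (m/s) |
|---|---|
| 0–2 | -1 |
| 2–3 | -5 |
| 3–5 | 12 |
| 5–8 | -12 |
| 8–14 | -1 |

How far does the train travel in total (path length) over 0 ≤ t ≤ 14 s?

73 m

Distance (not displacement) is the total path length: add the absolute areas under v-t.
0–2 s: |-1| × 2 = 2 m
2–3 s: |-5| × 1 = 5 m
3–5 s: |12| × 2 = 24 m
5–8 s: |-12| × 3 = 36 m
8–14 s: |-1| × 6 = 6 m
Total distance = 73 m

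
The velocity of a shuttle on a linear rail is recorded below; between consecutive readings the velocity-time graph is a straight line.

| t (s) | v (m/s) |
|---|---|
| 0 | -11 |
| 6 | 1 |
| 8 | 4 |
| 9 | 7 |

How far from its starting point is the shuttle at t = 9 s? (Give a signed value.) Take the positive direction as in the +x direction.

-19.5 m

Net displacement equals the area under the velocity-time graph (areas below the axis count negative).
0–6 s: ½(-11 + 1)(6) = -30 m
6–8 s: ½(1 + 4)(2) = 5 m
8–9 s: ½(4 + 7)(1) = 5.5 m
Net displacement = -19.5 m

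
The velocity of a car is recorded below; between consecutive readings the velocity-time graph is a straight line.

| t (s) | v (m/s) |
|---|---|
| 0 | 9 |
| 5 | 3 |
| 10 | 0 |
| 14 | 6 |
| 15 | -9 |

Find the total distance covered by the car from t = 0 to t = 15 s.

Distance (not displacement) is the total path length: add the absolute areas under v-t.
0–5 s: |½(9 + 3)(5)| = 30 m
5–10 s: |½(3 + 0)(5)| = 7.5 m
10–14 s: |½(0 + 6)(4)| = 12 m
14–15 s: v = 0 at t = 14.4 s; triangle areas 1.2 + 2.7 = 3.9 m
Total distance = 53.4 m

53.4 m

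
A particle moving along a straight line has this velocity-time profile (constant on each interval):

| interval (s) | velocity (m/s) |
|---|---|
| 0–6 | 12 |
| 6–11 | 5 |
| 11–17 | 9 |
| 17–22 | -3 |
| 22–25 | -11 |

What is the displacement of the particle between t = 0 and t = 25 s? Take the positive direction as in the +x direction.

103 m

Net displacement equals the area under the velocity-time graph (areas below the axis count negative).
0–6 s: 12 × 6 = 72 m
6–11 s: 5 × 5 = 25 m
11–17 s: 9 × 6 = 54 m
17–22 s: -3 × 5 = -15 m
22–25 s: -11 × 3 = -33 m
Net displacement = 103 m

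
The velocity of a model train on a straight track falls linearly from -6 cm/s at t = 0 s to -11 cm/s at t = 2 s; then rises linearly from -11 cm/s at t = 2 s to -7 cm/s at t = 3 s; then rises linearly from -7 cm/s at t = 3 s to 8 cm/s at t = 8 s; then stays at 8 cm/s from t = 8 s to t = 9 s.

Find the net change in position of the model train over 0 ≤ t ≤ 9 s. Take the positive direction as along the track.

Net displacement equals the area under the velocity-time graph (areas below the axis count negative).
0–2 s: ½(-6 + -11)(2) = -17 cm
2–3 s: ½(-11 + -7)(1) = -9 cm
3–8 s: ½(-7 + 8)(5) = 2.5 cm
8–9 s: 8 × 1 = 8 cm
Net displacement = -15.5 cm

-15.5 cm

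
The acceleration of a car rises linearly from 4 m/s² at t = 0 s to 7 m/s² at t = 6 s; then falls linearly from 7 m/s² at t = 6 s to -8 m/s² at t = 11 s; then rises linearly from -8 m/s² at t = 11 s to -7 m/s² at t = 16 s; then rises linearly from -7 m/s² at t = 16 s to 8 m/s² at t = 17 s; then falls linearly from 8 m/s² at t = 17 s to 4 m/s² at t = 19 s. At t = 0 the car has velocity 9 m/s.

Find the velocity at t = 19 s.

14.5 m/s

Δv equals the area under the a-t graph; then v = v₀ + Δv.
0–6 s: ½(4 + 7)(6) = 33 m/s
6–11 s: ½(7 + -8)(5) = -2.5 m/s
11–16 s: ½(-8 + -7)(5) = -37.5 m/s
16–17 s: ½(-7 + 8)(1) = 0.5 m/s
17–19 s: ½(8 + 4)(2) = 12 m/s
Δv = 5.5 m/s, so v(19) = 9 + (5.5) = 14.5 m/s.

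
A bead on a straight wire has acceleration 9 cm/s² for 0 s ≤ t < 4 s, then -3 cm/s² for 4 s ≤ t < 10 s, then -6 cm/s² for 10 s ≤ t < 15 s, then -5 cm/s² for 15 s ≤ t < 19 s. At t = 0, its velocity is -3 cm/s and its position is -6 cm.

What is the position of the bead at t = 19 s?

On each constant-a segment, Δv = aΔt and Δx = v₀Δt + ½aΔt²; chain segment to segment.
0–4 s: v starts -3 cm/s; Δx = -3·4 + ½·9·4² = 60 cm; v ends 33 cm/s.
4–10 s: v starts 33 cm/s; Δx = 33·6 + ½·-3·6² = 144 cm; v ends 15 cm/s.
10–15 s: v starts 15 cm/s; Δx = 15·5 + ½·-6·5² = 0 cm; v ends -15 cm/s.
15–19 s: v starts -15 cm/s; Δx = -15·4 + ½·-5·4² = -100 cm; v ends -35 cm/s.
x(19) = -6 + Σ Δx = 98 cm.

98 cm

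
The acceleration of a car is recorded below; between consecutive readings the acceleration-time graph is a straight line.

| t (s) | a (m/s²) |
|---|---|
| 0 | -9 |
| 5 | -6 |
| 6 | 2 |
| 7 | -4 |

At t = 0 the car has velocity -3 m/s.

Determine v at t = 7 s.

-43.5 m/s

Δv equals the area under the a-t graph; then v = v₀ + Δv.
0–5 s: ½(-9 + -6)(5) = -37.5 m/s
5–6 s: ½(-6 + 2)(1) = -2 m/s
6–7 s: ½(2 + -4)(1) = -1 m/s
Δv = -40.5 m/s, so v(7) = -3 + (-40.5) = -43.5 m/s.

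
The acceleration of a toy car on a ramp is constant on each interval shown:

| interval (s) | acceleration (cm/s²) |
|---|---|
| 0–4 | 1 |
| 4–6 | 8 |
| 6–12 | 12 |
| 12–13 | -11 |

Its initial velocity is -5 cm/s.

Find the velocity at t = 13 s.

76 cm/s

Δv equals the area under the a-t graph; then v = v₀ + Δv.
0–4 s: 1 × 4 = 4 cm/s
4–6 s: 8 × 2 = 16 cm/s
6–12 s: 12 × 6 = 72 cm/s
12–13 s: -11 × 1 = -11 cm/s
Δv = 81 cm/s, so v(13) = -5 + (81) = 76 cm/s.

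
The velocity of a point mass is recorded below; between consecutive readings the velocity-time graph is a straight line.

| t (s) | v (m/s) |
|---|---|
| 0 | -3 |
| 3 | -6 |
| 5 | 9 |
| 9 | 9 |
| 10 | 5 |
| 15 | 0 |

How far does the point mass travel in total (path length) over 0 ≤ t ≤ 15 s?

Total distance travelled is ∫|v| dt — sum the magnitudes of each area piece.
0–3 s: |½(-3 + -6)(3)| = 13.5 m
3–5 s: v = 0 at t = 3.8 s; triangle areas 2.4 + 5.4 = 7.8 m
5–9 s: |9| × 4 = 36 m
9–10 s: |½(9 + 5)(1)| = 7 m
10–15 s: |½(5 + 0)(5)| = 12.5 m
Total distance = 76.8 m

76.8 m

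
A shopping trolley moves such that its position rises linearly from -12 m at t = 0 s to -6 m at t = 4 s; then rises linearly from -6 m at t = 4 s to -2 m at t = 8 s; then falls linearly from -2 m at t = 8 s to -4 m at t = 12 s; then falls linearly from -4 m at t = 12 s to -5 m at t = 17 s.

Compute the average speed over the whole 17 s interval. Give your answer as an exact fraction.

Average speed = (total path length)/(elapsed time); on a piecewise-linear x-t graph the path length is Σ|Δx|.
0–4 s: |Δx| = |-6 − -12| = 6 m
4–8 s: |Δx| = |-2 − -6| = 4 m
8–12 s: |Δx| = |-4 − -2| = 2 m
12–17 s: |Δx| = |-5 − -4| = 1 m
Total path = 13 m; average speed = 13/17 = 13/17 m/s.

13/17 m/s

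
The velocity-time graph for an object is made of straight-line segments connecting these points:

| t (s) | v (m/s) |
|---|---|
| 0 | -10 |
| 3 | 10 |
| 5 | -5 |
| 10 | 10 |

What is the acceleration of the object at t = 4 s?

-7.5 m/s²

Acceleration is the slope of the v-t graph on 3–5 s: (-5 − 10)/(5 − 3) = -7.5 m/s².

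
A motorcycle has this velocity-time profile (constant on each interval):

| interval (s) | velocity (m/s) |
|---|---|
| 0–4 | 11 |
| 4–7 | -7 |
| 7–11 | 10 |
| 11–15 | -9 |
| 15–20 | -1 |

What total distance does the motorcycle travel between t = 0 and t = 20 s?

Distance (not displacement) is the total path length: add the absolute areas under v-t.
0–4 s: |11| × 4 = 44 m
4–7 s: |-7| × 3 = 21 m
7–11 s: |10| × 4 = 40 m
11–15 s: |-9| × 4 = 36 m
15–20 s: |-1| × 5 = 5 m
Total distance = 146 m

146 m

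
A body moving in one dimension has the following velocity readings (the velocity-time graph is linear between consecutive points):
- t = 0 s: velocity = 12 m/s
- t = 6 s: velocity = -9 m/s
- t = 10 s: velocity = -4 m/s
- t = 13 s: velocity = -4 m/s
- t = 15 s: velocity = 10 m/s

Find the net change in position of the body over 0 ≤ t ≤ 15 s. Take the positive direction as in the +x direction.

-23 m

Displacement is the signed area under the v-t curve.
0–6 s: ½(12 + -9)(6) = 9 m
6–10 s: ½(-9 + -4)(4) = -26 m
10–13 s: -4 × 3 = -12 m
13–15 s: ½(-4 + 10)(2) = 6 m
Net displacement = -23 m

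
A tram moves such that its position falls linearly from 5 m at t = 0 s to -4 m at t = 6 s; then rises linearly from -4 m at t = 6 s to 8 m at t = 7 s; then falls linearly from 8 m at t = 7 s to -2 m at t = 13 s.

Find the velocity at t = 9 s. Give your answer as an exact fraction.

Velocity is the slope of the x-t graph on 7–13 s: (-2 − 8)/(13 − 7) = -5/3 m/s.

-5/3 m/s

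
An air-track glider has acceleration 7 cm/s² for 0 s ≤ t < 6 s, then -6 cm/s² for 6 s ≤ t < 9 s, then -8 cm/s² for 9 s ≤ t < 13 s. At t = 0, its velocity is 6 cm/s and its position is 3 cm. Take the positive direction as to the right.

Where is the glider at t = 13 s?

338 cm

On each constant-a segment, Δv = aΔt and Δx = v₀Δt + ½aΔt²; chain segment to segment.
0–6 s: v starts 6 cm/s; Δx = 6·6 + ½·7·6² = 162 cm; v ends 48 cm/s.
6–9 s: v starts 48 cm/s; Δx = 48·3 + ½·-6·3² = 117 cm; v ends 30 cm/s.
9–13 s: v starts 30 cm/s; Δx = 30·4 + ½·-8·4² = 56 cm; v ends -2 cm/s.
x(13) = 3 + Σ Δx = 338 cm.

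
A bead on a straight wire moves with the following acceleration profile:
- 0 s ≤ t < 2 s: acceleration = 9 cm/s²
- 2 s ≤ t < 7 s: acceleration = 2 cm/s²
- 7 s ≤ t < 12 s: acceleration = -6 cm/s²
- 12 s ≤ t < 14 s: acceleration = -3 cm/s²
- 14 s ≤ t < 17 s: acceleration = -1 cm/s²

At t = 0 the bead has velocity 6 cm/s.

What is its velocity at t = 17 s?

-5 cm/s

Δv equals the area under the a-t graph; then v = v₀ + Δv.
0–2 s: 9 × 2 = 18 cm/s
2–7 s: 2 × 5 = 10 cm/s
7–12 s: -6 × 5 = -30 cm/s
12–14 s: -3 × 2 = -6 cm/s
14–17 s: -1 × 3 = -3 cm/s
Δv = -11 cm/s, so v(17) = 6 + (-11) = -5 cm/s.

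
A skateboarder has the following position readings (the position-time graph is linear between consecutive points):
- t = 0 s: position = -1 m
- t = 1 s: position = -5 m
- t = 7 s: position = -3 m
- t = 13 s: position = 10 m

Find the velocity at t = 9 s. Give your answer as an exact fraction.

Velocity is the slope of the x-t graph on 7–13 s: (10 − -3)/(13 − 7) = 13/6 m/s.

13/6 m/s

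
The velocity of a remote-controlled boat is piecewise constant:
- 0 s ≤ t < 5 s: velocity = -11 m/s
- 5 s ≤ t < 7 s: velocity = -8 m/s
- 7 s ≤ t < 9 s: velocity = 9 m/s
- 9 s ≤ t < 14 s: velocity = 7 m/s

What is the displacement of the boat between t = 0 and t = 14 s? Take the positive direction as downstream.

Net displacement equals the area under the velocity-time graph (areas below the axis count negative).
0–5 s: -11 × 5 = -55 m
5–7 s: -8 × 2 = -16 m
7–9 s: 9 × 2 = 18 m
9–14 s: 7 × 5 = 35 m
Net displacement = -18 m

-18 m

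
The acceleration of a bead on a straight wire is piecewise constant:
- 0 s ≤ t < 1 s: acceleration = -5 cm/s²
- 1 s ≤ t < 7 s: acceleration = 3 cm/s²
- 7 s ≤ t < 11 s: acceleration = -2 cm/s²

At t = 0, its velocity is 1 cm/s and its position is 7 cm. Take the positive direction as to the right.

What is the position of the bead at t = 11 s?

75.5 cm

On each constant-a segment, Δv = aΔt and Δx = v₀Δt + ½aΔt²; chain segment to segment.
0–1 s: v starts 1 cm/s; Δx = 1·1 + ½·-5·1² = -1.5 cm; v ends -4 cm/s.
1–7 s: v starts -4 cm/s; Δx = -4·6 + ½·3·6² = 30 cm; v ends 14 cm/s.
7–11 s: v starts 14 cm/s; Δx = 14·4 + ½·-2·4² = 40 cm; v ends 6 cm/s.
x(11) = 7 + Σ Δx = 75.5 cm.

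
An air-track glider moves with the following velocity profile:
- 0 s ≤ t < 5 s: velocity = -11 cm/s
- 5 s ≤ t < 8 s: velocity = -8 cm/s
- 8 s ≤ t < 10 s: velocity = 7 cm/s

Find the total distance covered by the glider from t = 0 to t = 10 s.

93 cm

Total distance travelled is ∫|v| dt — sum the magnitudes of each area piece.
0–5 s: |-11| × 5 = 55 cm
5–8 s: |-8| × 3 = 24 cm
8–10 s: |7| × 2 = 14 cm
Total distance = 93 cm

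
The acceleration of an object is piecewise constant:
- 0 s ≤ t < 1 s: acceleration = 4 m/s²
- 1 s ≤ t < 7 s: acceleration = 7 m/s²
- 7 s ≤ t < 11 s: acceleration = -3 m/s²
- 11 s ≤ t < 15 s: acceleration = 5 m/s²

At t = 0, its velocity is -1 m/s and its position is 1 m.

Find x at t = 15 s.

On each constant-a segment, Δv = aΔt and Δx = v₀Δt + ½aΔt²; chain segment to segment.
0–1 s: v starts -1 m/s; Δx = -1·1 + ½·4·1² = 1 m; v ends 3 m/s.
1–7 s: v starts 3 m/s; Δx = 3·6 + ½·7·6² = 144 m; v ends 45 m/s.
7–11 s: v starts 45 m/s; Δx = 45·4 + ½·-3·4² = 156 m; v ends 33 m/s.
11–15 s: v starts 33 m/s; Δx = 33·4 + ½·5·4² = 172 m; v ends 53 m/s.
x(15) = 1 + Σ Δx = 474 m.

474 m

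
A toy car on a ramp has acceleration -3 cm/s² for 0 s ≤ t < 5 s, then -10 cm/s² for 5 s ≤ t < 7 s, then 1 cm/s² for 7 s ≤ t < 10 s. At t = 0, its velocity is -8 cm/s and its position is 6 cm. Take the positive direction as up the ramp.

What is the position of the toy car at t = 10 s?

-262 cm

On each constant-a segment, Δv = aΔt and Δx = v₀Δt + ½aΔt²; chain segment to segment.
0–5 s: v starts -8 cm/s; Δx = -8·5 + ½·-3·5² = -77.5 cm; v ends -23 cm/s.
5–7 s: v starts -23 cm/s; Δx = -23·2 + ½·-10·2² = -66 cm; v ends -43 cm/s.
7–10 s: v starts -43 cm/s; Δx = -43·3 + ½·1·3² = -124.5 cm; v ends -40 cm/s.
x(10) = 6 + Σ Δx = -262 cm.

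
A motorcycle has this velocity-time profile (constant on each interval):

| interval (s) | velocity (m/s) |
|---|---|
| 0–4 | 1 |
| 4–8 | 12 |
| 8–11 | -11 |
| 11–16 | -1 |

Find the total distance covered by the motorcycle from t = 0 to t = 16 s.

90 m

Total distance travelled is ∫|v| dt — sum the magnitudes of each area piece.
0–4 s: |1| × 4 = 4 m
4–8 s: |12| × 4 = 48 m
8–11 s: |-11| × 3 = 33 m
11–16 s: |-1| × 5 = 5 m
Total distance = 90 m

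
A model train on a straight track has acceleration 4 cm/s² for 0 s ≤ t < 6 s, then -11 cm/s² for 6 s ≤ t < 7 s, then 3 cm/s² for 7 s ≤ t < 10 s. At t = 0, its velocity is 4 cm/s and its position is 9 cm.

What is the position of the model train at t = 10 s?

On each constant-a segment, Δv = aΔt and Δx = v₀Δt + ½aΔt²; chain segment to segment.
0–6 s: v starts 4 cm/s; Δx = 4·6 + ½·4·6² = 96 cm; v ends 28 cm/s.
6–7 s: v starts 28 cm/s; Δx = 28·1 + ½·-11·1² = 22.5 cm; v ends 17 cm/s.
7–10 s: v starts 17 cm/s; Δx = 17·3 + ½·3·3² = 64.5 cm; v ends 26 cm/s.
x(10) = 9 + Σ Δx = 192 cm.

192 cm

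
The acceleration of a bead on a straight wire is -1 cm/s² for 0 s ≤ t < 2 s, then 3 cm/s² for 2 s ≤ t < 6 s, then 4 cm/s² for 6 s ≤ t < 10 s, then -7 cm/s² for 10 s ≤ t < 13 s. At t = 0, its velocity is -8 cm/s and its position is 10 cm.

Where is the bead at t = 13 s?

On each constant-a segment, Δv = aΔt and Δx = v₀Δt + ½aΔt²; chain segment to segment.
0–2 s: v starts -8 cm/s; Δx = -8·2 + ½·-1·2² = -18 cm; v ends -10 cm/s.
2–6 s: v starts -10 cm/s; Δx = -10·4 + ½·3·4² = -16 cm; v ends 2 cm/s.
6–10 s: v starts 2 cm/s; Δx = 2·4 + ½·4·4² = 40 cm; v ends 18 cm/s.
10–13 s: v starts 18 cm/s; Δx = 18·3 + ½·-7·3² = 22.5 cm; v ends -3 cm/s.
x(13) = 10 + Σ Δx = 38.5 cm.

38.5 cm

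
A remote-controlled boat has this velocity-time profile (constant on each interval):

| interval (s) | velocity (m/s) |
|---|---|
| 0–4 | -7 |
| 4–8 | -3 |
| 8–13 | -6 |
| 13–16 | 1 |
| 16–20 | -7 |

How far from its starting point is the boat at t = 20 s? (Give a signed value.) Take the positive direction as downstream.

Net displacement equals the area under the velocity-time graph (areas below the axis count negative).
0–4 s: -7 × 4 = -28 m
4–8 s: -3 × 4 = -12 m
8–13 s: -6 × 5 = -30 m
13–16 s: 1 × 3 = 3 m
16–20 s: -7 × 4 = -28 m
Net displacement = -95 m

-95 m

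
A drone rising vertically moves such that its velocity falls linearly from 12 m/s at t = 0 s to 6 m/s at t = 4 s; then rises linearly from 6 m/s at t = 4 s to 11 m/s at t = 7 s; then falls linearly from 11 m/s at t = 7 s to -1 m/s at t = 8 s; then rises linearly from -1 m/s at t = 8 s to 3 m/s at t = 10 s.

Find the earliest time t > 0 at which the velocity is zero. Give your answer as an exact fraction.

v changes sign on 7–8 s (from 11 to -1); the graph is linear there, so v = 0 at t = 7 + (-11)·(8 − 7)/(-1 − 11) = 95/12 s.

t = 95/12 s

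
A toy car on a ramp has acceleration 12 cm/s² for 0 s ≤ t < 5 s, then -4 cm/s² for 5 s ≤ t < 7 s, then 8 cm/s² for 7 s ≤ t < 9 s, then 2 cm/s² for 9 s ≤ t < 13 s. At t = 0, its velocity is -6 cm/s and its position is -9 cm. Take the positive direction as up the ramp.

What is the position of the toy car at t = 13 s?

On each constant-a segment, Δv = aΔt and Δx = v₀Δt + ½aΔt²; chain segment to segment.
0–5 s: v starts -6 cm/s; Δx = -6·5 + ½·12·5² = 120 cm; v ends 54 cm/s.
5–7 s: v starts 54 cm/s; Δx = 54·2 + ½·-4·2² = 100 cm; v ends 46 cm/s.
7–9 s: v starts 46 cm/s; Δx = 46·2 + ½·8·2² = 108 cm; v ends 62 cm/s.
9–13 s: v starts 62 cm/s; Δx = 62·4 + ½·2·4² = 264 cm; v ends 70 cm/s.
x(13) = -9 + Σ Δx = 583 cm.

583 cm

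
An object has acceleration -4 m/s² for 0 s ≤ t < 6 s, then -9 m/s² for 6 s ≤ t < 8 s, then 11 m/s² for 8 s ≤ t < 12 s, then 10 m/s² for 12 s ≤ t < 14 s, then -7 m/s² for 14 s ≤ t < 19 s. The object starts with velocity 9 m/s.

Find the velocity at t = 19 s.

-4 m/s

Δv equals the area under the a-t graph; then v = v₀ + Δv.
0–6 s: -4 × 6 = -24 m/s
6–8 s: -9 × 2 = -18 m/s
8–12 s: 11 × 4 = 44 m/s
12–14 s: 10 × 2 = 20 m/s
14–19 s: -7 × 5 = -35 m/s
Δv = -13 m/s, so v(19) = 9 + (-13) = -4 m/s.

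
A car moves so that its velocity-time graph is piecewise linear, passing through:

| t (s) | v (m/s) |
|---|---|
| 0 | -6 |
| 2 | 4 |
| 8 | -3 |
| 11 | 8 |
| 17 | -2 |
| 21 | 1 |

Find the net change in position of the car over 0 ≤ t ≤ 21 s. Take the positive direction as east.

24.5 m

Displacement is the signed area under the v-t curve.
0–2 s: ½(-6 + 4)(2) = -2 m
2–8 s: ½(4 + -3)(6) = 3 m
8–11 s: ½(-3 + 8)(3) = 7.5 m
11–17 s: ½(8 + -2)(6) = 18 m
17–21 s: ½(-2 + 1)(4) = -2 m
Net displacement = 24.5 m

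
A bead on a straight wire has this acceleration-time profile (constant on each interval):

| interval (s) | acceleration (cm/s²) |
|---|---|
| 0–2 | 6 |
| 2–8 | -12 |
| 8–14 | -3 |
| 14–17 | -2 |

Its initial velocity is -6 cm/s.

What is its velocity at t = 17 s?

Δv equals the area under the a-t graph; then v = v₀ + Δv.
0–2 s: 6 × 2 = 12 cm/s
2–8 s: -12 × 6 = -72 cm/s
8–14 s: -3 × 6 = -18 cm/s
14–17 s: -2 × 3 = -6 cm/s
Δv = -84 cm/s, so v(17) = -6 + (-84) = -90 cm/s.

-90 cm/s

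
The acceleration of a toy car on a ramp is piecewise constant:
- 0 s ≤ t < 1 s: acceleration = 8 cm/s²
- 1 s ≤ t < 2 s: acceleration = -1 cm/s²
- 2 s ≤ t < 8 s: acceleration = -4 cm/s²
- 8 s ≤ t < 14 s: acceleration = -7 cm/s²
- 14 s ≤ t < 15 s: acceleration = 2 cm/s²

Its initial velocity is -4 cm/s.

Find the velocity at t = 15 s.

-61 cm/s

Δv equals the area under the a-t graph; then v = v₀ + Δv.
0–1 s: 8 × 1 = 8 cm/s
1–2 s: -1 × 1 = -1 cm/s
2–8 s: -4 × 6 = -24 cm/s
8–14 s: -7 × 6 = -42 cm/s
14–15 s: 2 × 1 = 2 cm/s
Δv = -57 cm/s, so v(15) = -4 + (-57) = -61 cm/s.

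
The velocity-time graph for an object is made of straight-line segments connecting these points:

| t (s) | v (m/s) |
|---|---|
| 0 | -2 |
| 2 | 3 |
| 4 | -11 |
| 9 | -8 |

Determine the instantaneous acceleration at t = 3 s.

-7 m/s²

Acceleration is the slope of the v-t graph on 2–4 s: (-11 − 3)/(4 − 2) = -7 m/s².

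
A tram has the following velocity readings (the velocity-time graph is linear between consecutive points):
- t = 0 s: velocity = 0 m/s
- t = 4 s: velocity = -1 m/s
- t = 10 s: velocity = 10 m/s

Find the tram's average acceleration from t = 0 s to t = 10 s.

Average acceleration = Δv/Δt = (10 − 0)/(10 − 0) = 1 m/s².

1 m/s²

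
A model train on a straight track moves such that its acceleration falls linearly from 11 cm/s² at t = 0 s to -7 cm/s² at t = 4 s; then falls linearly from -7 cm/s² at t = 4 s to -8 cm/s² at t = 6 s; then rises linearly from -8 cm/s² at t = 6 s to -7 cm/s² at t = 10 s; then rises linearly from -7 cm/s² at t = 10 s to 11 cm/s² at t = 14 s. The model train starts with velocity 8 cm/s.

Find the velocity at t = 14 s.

Δv equals the area under the a-t graph; then v = v₀ + Δv.
0–4 s: ½(11 + -7)(4) = 8 cm/s
4–6 s: ½(-7 + -8)(2) = -15 cm/s
6–10 s: ½(-8 + -7)(4) = -30 cm/s
10–14 s: ½(-7 + 11)(4) = 8 cm/s
Δv = -29 cm/s, so v(14) = 8 + (-29) = -21 cm/s.

-21 cm/s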